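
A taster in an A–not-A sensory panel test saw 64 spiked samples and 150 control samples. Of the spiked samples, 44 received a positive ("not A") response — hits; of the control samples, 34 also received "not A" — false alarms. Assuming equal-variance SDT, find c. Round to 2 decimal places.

c = 0.13

H = 44/64 = 0.6875
FA = 34/150 = 0.2267
z(H) = 0.4888
z(FA) = -0.7498
c = −½·[z(H) + z(FA)] = −0.5 × (0.4888 + (-0.7498)) = 0.1305
c > 0: the taster has a conservative response bias.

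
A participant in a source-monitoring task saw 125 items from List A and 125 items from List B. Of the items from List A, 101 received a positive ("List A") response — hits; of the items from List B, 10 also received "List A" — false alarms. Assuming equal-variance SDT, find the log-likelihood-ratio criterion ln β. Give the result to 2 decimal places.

ln β = 0.61

H = 101/125 = 0.8080
FA = 10/125 = 0.0800
z(0.8080) = 0.871, z(0.0800) = -1.405
ln β = −½·[z(H)² − z(FA)²] = −0.5 × (0.759 − 1.974) = 0.6075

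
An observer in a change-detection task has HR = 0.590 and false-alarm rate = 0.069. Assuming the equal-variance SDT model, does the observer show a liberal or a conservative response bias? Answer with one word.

z(H) = 0.228, z(FA) = -1.483
c = −½·(z(H) + z(FA)) = 0.6275
c > 0 → conservative criterion (biased toward responding “no”).

conservative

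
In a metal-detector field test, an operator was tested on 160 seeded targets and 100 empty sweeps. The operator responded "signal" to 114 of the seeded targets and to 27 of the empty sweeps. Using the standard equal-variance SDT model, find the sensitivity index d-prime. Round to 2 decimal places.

H = 114/160 = 0.7125
FA = 27/100 = 0.2700
z(H) = z(0.7125) = 0.561
z(FA) = z(0.2700) = -0.613
d' = z(H) − z(FA) = 0.561 − (-0.613) = 1.174

d-prime = 1.17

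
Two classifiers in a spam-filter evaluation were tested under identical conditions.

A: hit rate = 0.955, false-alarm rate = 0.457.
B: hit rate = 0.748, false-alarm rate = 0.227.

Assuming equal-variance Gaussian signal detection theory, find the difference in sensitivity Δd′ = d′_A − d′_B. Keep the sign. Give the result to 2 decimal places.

A: z(0.955) = 1.695, z(0.457) = -0.108, d' = 1.803
B: z(0.748) = 0.668, z(0.227) = -0.749, d' = 1.417
Δd' = d'_A − d'_B = 1.803 − 1.417 = 0.386
A has the higher sensitivity.

Δd′ = 0.39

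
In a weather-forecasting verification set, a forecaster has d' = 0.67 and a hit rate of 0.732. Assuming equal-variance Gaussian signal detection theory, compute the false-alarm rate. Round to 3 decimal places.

false-alarm rate = 0.480

z(hit rate) = z(0.732) = 0.6189
z(FA) = z(H) − d' = 0.6189 − 0.67 = -0.0511
false-alarm rate = Φ(-0.0511) = 0.4796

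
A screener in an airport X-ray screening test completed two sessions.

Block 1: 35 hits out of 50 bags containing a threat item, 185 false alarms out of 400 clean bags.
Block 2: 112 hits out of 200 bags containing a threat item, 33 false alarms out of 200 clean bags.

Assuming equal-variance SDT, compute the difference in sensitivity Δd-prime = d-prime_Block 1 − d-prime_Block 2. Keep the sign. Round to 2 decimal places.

Δd-prime = -0.51

Block 1: z(0.7000) = 0.524, z(0.4625) = -0.094, d' = 0.618
Block 2: z(0.5600) = 0.151, z(0.1650) = -0.974, d' = 1.125
Δd' = d'_Block 1 − d'_Block 2 = 0.618 − 1.125 = -0.507
Block 2 has the higher sensitivity.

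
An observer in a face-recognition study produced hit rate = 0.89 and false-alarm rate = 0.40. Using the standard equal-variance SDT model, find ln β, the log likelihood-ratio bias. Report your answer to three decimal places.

z(0.89) = 1.2265, z(0.40) = -0.2533
ln β = −½·[z(H)² − z(FA)²] = −0.5 × (1.5043 − 0.0642) = -0.72005

ln β = -0.720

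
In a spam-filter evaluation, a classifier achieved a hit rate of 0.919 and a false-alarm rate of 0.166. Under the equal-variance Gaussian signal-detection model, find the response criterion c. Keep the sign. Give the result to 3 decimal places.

z(0.919) = 1.3984, z(0.166) = -0.9701
c = −½·[z(H) + z(FA)] = −0.5 × (1.3984 + (-0.9701)) = -0.21415

c = -0.214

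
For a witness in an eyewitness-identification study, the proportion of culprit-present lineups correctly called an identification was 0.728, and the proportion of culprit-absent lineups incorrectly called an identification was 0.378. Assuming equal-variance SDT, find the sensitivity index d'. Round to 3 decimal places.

d' = 0.918

Φ⁻¹(H) = 0.6068
Φ⁻¹(FA) = -0.3107
d' = z(H) − z(FA) = 0.6068 − (-0.3107) = 0.9175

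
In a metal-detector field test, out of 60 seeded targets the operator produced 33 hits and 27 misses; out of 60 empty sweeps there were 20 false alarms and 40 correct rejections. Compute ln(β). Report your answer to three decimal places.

H = 33/60 = 0.5500
FA = 20/60 = 0.3333
Φ⁻¹(H) = Φ⁻¹(0.5500) = 0.1257
Φ⁻¹(FA) = Φ⁻¹(0.3333) = -0.4308
ln β = −½·[z(H)² − z(FA)²] = −0.5 × (0.0158 − 0.1856) = 0.0849

ln β = 0.085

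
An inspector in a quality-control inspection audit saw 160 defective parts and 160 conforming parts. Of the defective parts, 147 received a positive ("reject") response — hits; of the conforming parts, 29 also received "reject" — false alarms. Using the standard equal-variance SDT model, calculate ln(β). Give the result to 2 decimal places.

ln β = -0.56

H = 147/160 = 0.9187
FA = 29/160 = 0.1812
Φ⁻¹(0.9187) = 1.396, Φ⁻¹(0.1812) = -0.911
ln β = −½·[z(H)² − z(FA)²] = −0.5 × (1.949 − 0.830) = -0.5595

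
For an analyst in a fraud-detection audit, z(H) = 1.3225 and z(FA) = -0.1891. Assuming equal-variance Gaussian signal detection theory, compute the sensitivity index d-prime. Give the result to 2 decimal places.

d-prime = 1.51

d' = z(H) − z(FA) = 1.3225 − (-0.1891) = 1.5116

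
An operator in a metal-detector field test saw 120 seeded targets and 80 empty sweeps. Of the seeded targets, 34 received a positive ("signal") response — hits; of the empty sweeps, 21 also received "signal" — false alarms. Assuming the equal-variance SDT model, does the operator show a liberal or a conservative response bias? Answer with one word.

conservative

z(H) = -0.573, z(FA) = -0.636
c = −½·(z(H) + z(FA)) = 0.6045
c > 0 → conservative criterion (biased toward responding “no”).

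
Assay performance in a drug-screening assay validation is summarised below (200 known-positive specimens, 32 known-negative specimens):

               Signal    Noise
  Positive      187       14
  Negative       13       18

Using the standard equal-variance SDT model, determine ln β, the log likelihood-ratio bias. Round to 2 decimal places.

H = 187/200 = 0.9350
FA = 14/32 = 0.4375
Φ⁻¹(H) = Φ⁻¹(0.9350) = 1.514
Φ⁻¹(FA) = Φ⁻¹(0.4375) = -0.157
ln β = −½·[z(H)² − z(FA)²] = −0.5 × (2.292 − 0.025) = -1.1335

ln β = -1.13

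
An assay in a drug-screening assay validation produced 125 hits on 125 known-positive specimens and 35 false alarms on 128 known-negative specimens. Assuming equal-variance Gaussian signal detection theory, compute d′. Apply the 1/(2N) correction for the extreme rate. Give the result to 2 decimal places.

The hit rate is 125/125 = 1, so apply the 1/(2N) correction: H → 1 − 1/(2·125) = 0.99600.
z(H) = z(0.99600) = 2.652
z(FA) = z(0.27344) = -0.602
d' = 2.652 − (-0.602) = 3.254

d′ = 3.25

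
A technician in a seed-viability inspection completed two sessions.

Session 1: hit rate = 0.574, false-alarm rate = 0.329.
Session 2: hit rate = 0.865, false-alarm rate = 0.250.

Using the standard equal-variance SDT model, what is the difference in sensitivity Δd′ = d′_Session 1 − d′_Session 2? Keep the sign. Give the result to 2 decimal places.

Δd′ = -1.15

Session 1: z(0.574) = 0.187, z(0.329) = -0.443, d' = 0.630
Session 2: z(0.865) = 1.103, z(0.250) = -0.674, d' = 1.777
Δd' = d'_Session 1 − d'_Session 2 = 0.630 − 1.777 = -1.147
Session 2 has the higher sensitivity.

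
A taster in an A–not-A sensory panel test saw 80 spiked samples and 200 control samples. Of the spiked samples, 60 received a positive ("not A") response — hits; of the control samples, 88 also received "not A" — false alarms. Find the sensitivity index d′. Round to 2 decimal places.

H = 60/80 = 0.7500
FA = 88/200 = 0.4400
z(H) = z(0.7500) = 0.6745
z(FA) = z(0.4400) = -0.1510
d' = z(H) − z(FA) = 0.6745 − (-0.1510) = 0.8255

d′ = 0.83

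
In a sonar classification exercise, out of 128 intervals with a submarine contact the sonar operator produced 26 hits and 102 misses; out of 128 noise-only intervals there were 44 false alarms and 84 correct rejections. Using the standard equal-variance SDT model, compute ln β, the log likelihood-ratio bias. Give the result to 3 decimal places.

H = 26/128 = 0.2031
FA = 44/128 = 0.3438
z(0.2031) = -0.8306, z(0.3438) = -0.4021
ln β = −½·[z(H)² − z(FA)²] = −0.5 × (0.6899 − 0.1617) = -0.2641

ln β = -0.264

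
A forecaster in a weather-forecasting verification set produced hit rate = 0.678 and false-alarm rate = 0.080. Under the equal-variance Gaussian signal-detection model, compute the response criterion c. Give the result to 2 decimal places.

z(H) = 0.462
z(FA) = -1.405
c = −½·[z(H) + z(FA)] = −0.5 × (0.462 + (-1.405)) = 0.4715
c > 0: the forecaster has a conservative response bias.

c = 0.47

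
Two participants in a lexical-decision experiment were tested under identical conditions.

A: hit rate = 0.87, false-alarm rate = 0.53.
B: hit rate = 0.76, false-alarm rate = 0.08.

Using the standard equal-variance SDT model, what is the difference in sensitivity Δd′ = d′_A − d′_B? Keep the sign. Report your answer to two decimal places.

A: z(0.87) = 1.126, z(0.53) = 0.075, d' = 1.051
B: z(0.76) = 0.706, z(0.08) = -1.405, d' = 2.111
Δd' = d'_A − d'_B = 1.051 − 2.111 = -1.060
B has the higher sensitivity.

Δd′ = -1.06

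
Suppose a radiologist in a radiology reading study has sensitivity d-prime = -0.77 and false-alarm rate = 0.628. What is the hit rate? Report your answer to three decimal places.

z(false-alarm rate) = z(0.628) = 0.3266
z(H) = z(FA) + d' = 0.3266 + (-0.77) = -0.4434
hit rate = Φ(-0.4434) = 0.3287

hit rate = 0.329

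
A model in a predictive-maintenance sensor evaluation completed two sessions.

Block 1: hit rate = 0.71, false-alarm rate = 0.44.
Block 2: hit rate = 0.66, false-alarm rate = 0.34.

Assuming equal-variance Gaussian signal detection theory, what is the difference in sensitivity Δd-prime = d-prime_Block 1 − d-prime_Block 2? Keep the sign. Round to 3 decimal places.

Δd-prime = -0.121

Block 1: z(0.71) = 0.5534, z(0.44) = -0.1510, d' = 0.7044
Block 2: z(0.66) = 0.4125, z(0.34) = -0.4125, d' = 0.8250
Δd' = d'_Block 1 − d'_Block 2 = 0.7044 − 0.8250 = -0.1206
Block 2 has the higher sensitivity.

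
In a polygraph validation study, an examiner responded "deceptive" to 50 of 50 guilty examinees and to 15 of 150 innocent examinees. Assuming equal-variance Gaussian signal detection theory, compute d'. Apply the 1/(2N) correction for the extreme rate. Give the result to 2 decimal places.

The hit rate is 50/50 = 1, so apply the 1/(2N) correction: H → 1 − 1/(2·50) = 0.99000.
z(H) = z(0.99000) = 2.326
z(FA) = z(0.10000) = -1.282
d' = 2.326 − (-1.282) = 3.608

d' = 3.61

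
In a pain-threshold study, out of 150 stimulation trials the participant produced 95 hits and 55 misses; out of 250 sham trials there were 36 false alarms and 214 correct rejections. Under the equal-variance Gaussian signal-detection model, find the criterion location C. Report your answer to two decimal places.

H = 95/150 = 0.6333
FA = 36/250 = 0.1440
z(H) = z(0.6333) = 0.341
z(FA) = z(0.1440) = -1.063
c = −½·[z(H) + z(FA)] = −0.5 × (0.341 + (-1.063)) = 0.361
c > 0: the participant has a conservative response bias.

C = 0.36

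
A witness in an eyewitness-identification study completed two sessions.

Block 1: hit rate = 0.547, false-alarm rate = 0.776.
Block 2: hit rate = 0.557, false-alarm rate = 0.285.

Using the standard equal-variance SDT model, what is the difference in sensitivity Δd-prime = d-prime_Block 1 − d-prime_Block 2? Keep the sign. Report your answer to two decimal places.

Block 1: z(0.547) = 0.118, z(0.776) = 0.759, d' = -0.641
Block 2: z(0.557) = 0.143, z(0.285) = -0.568, d' = 0.711
Δd' = d'_Block 1 − d'_Block 2 = -0.641 − 0.711 = -1.352
Block 2 has the higher sensitivity.

Δd-prime = -1.35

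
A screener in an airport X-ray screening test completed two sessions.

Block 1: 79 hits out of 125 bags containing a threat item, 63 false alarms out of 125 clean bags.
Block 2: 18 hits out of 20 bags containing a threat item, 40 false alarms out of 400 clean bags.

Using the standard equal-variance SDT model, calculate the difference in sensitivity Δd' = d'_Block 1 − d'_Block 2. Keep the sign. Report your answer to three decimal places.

Δd' = -2.236

Block 1: z(0.6320) = 0.3372, z(0.5040) = 0.0100, d' = 0.3272
Block 2: z(0.9000) = 1.2816, z(0.1000) = -1.2816, d' = 2.5632
Δd' = d'_Block 1 − d'_Block 2 = 0.3272 − 2.5632 = -2.2360
Block 2 has the higher sensitivity.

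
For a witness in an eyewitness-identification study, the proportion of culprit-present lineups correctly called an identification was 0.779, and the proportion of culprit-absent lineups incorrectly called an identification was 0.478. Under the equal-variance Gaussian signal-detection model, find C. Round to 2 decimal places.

z(H) = z(0.779) = 0.769
z(FA) = z(0.478) = -0.055
c = −½·[z(H) + z(FA)] = −0.5 × (0.769 + (-0.055)) = -0.357
c < 0: the witness has a liberal response bias.

C = -0.36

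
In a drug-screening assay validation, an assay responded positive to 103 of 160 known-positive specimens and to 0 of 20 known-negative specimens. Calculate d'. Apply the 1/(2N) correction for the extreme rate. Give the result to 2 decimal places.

The false-alarm rate is 0/20 = 0, so apply the 1/(2N) correction: FA → 1/(2·20) = 0.02500.
z(H) = z(0.64375) = 0.369
z(FA) = z(0.02500) = -1.960
d' = 0.369 − (-1.960) = 2.329

d' = 2.33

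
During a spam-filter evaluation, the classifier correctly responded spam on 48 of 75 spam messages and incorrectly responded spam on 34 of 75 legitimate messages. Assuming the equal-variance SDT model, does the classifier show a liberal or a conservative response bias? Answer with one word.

z(H) = 0.358, z(FA) = -0.117
c = −½·(z(H) + z(FA)) = -0.1205
c < 0 → liberal criterion (biased toward responding “yes”).

liberal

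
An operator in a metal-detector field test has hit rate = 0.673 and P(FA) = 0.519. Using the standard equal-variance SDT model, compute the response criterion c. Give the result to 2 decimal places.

c = -0.25

z(H) = z(0.673) = 0.448
z(FA) = z(0.519) = 0.048
c = −½·[z(H) + z(FA)] = −0.5 × (0.448 + 0.048) = -0.248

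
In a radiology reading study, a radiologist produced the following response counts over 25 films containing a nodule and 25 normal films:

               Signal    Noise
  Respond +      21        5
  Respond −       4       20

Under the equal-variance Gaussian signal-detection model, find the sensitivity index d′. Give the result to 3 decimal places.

H = 21/25 = 0.8400
FA = 5/25 = 0.2000
z(H) = z(0.8400) = 0.9945
z(FA) = z(0.2000) = -0.8416
d' = z(H) − z(FA) = 0.9945 − (-0.8416) = 1.8361

d′ = 1.836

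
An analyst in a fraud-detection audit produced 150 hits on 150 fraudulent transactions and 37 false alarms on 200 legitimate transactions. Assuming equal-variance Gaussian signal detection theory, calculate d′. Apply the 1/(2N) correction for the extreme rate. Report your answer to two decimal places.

d′ = 3.61

The hit rate is 150/150 = 1, so apply the 1/(2N) correction: H → 1 − 1/(2·150) = 0.99667.
z(H) = z(0.99667) = 2.713
z(FA) = z(0.18500) = -0.896
d' = 2.713 − (-0.896) = 3.609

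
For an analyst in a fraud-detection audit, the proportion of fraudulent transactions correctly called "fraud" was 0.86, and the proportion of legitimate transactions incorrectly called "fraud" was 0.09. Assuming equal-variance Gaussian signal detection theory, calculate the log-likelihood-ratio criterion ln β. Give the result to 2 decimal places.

ln β = 0.32

Φ⁻¹(H) = 1.080
Φ⁻¹(FA) = -1.341
ln β = −½·[z(H)² − z(FA)²] = −0.5 × (1.166 − 1.798) = 0.316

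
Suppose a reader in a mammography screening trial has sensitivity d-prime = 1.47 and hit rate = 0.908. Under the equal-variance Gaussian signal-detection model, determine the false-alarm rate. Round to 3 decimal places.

z(hit rate) = z(0.908) = 1.3285
z(FA) = z(H) − d' = 1.3285 − 1.47 = -0.1415
false-alarm rate = Φ(-0.1415) = 0.4437

false-alarm rate = 0.444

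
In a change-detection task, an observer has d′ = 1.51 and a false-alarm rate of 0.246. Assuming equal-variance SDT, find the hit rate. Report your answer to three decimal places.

hit rate = 0.795

z(false-alarm rate) = z(0.246) = -0.6871
z(H) = z(FA) + d' = -0.6871 + 1.51 = 0.8229
hit rate = Φ(0.8229) = 0.7947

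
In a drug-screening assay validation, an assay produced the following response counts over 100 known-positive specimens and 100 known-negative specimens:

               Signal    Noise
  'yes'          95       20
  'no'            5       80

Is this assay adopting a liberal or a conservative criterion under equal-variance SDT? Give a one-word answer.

z(H) = 1.645, z(FA) = -0.842
c = −½·(z(H) + z(FA)) = -0.4015
c < 0 → liberal criterion (biased toward responding “yes”).

liberal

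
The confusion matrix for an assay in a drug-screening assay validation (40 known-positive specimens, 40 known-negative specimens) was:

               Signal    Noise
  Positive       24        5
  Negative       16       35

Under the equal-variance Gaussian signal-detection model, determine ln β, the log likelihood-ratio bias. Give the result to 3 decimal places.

H = 24/40 = 0.6000
FA = 5/40 = 0.1250
z(H) = z(0.6000) = 0.2533
z(FA) = z(0.1250) = -1.1503
ln β = −½·[z(H)² − z(FA)²] = −0.5 × (0.0642 − 1.3232) = 0.6295

ln β = 0.630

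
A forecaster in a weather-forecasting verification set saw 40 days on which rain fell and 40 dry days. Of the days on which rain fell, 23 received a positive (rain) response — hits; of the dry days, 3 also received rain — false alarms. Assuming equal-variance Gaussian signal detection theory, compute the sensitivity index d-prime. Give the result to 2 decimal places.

H = 23/40 = 0.5750
FA = 3/40 = 0.0750
z(0.5750) = 0.1891, z(0.0750) = -1.4395
d' = z(H) − z(FA) = 0.1891 − (-1.4395) = 1.6286

d-prime = 1.63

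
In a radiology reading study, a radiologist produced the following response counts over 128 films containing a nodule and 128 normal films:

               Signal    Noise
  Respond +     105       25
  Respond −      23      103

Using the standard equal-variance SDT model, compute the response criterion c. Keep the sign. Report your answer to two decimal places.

H = 105/128 = 0.8203
FA = 25/128 = 0.1953
Φ⁻¹(H) = 0.9165
Φ⁻¹(FA) = -0.8585
c = −½·[z(H) + z(FA)] = −0.5 × (0.9165 + (-0.8585)) = -0.0290
c < 0: the radiologist has a liberal response bias.

c = -0.03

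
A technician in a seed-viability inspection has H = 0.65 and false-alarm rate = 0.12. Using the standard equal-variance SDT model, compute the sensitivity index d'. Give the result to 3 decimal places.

d' = 1.560

z(H) = z(0.65) = 0.3853
z(FA) = z(0.12) = -1.1750
d' = z(H) − z(FA) = 0.3853 − (-1.1750) = 1.5603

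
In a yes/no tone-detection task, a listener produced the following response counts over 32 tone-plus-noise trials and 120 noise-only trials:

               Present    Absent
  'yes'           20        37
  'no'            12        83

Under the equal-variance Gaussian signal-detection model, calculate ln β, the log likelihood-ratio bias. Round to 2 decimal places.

H = 20/32 = 0.6250
FA = 37/120 = 0.3083
Φ⁻¹(H) = 0.319
Φ⁻¹(FA) = -0.501
ln β = −½·[z(H)² − z(FA)²] = −0.5 × (0.102 − 0.251) = 0.0745

ln β = 0.07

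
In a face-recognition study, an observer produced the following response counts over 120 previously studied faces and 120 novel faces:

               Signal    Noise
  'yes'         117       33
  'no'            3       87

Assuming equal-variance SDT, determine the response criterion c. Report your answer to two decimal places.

c = -0.68

H = 117/120 = 0.9750
FA = 33/120 = 0.2750
z(H) = z(0.9750) = 1.9600
z(FA) = z(0.2750) = -0.5978
c = −½·[z(H) + z(FA)] = −0.5 × (1.9600 + (-0.5978)) = -0.6811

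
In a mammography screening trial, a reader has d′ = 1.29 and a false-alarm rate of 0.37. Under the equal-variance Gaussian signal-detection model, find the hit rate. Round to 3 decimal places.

hit rate = 0.831

z(false-alarm rate) = z(0.37) = -0.3319
z(H) = z(FA) + d' = -0.3319 + 1.29 = 0.9581
hit rate = Φ(0.9581) = 0.8310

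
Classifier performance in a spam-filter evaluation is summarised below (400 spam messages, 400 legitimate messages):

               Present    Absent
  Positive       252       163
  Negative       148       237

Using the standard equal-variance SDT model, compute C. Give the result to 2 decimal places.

C = -0.05

H = 252/400 = 0.6300
FA = 163/400 = 0.4075
z(H) = z(0.6300) = 0.332
z(FA) = z(0.4075) = -0.234
c = −½·[z(H) + z(FA)] = −0.5 × (0.332 + (-0.234)) = -0.049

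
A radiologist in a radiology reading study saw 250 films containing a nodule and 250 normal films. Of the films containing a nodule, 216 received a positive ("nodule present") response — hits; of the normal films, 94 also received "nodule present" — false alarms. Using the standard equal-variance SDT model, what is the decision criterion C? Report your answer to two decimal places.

C = -0.39

H = 216/250 = 0.8640
FA = 94/250 = 0.3760
Φ⁻¹(H) = Φ⁻¹(0.8640) = 1.098
Φ⁻¹(FA) = Φ⁻¹(0.3760) = -0.316
c = −½·[z(H) + z(FA)] = −0.5 × (1.098 + (-0.316)) = -0.391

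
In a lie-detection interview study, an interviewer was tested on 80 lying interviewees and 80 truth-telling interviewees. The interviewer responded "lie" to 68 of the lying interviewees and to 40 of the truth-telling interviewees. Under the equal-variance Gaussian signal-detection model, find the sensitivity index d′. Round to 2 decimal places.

d′ = 1.04

H = 68/80 = 0.8500
FA = 40/80 = 0.5000
z(H) = 1.036
z(FA) = 0.000
d' = z(H) − z(FA) = 1.036 − 0.000 = 1.036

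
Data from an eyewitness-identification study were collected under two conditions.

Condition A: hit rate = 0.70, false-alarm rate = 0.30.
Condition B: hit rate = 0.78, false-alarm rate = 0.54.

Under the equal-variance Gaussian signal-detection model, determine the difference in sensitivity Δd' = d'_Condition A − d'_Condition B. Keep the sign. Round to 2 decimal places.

Condition A: z(0.70) = 0.524, z(0.30) = -0.524, d' = 1.048
Condition B: z(0.78) = 0.772, z(0.54) = 0.100, d' = 0.672
Δd' = d'_Condition A − d'_Condition B = 1.048 − 0.672 = 0.376
Condition A has the higher sensitivity.

Δd' = 0.38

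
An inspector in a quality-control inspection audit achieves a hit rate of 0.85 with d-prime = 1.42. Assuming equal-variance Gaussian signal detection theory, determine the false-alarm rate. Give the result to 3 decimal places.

z(hit rate) = z(0.85) = 1.0364
z(FA) = z(H) − d' = 1.0364 − 1.42 = -0.3836
false-alarm rate = Φ(-0.3836) = 0.3506

false-alarm rate = 0.351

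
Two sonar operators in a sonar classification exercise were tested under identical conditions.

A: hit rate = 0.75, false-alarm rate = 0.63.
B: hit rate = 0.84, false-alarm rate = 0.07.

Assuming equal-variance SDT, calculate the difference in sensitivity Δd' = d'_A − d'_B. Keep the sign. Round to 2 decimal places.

A: z(0.75) = 0.674, z(0.63) = 0.332, d' = 0.342
B: z(0.84) = 0.994, z(0.07) = -1.476, d' = 2.470
Δd' = d'_A − d'_B = 0.342 − 2.470 = -2.128
B has the higher sensitivity.

Δd' = -2.13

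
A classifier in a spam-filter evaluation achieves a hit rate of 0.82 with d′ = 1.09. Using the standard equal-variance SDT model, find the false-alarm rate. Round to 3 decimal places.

false-alarm rate = 0.431

z(hit rate) = z(0.82) = 0.9154
z(FA) = z(H) − d' = 0.9154 − 1.09 = -0.1746
false-alarm rate = Φ(-0.1746) = 0.4307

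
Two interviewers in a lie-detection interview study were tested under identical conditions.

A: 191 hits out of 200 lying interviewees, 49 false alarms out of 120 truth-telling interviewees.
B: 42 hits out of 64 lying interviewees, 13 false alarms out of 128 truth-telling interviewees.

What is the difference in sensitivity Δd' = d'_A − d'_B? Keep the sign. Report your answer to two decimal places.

Δd' = 0.25

A: z(0.9550) = 1.695, z(0.4083) = -0.232, d' = 1.927
B: z(0.6562) = 0.402, z(0.1016) = -1.272, d' = 1.674
Δd' = d'_A − d'_B = 1.927 − 1.674 = 0.253
A has the higher sensitivity.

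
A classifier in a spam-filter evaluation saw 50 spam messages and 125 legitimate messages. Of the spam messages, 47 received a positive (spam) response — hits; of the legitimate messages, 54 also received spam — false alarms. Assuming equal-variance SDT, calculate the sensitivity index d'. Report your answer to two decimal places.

H = 47/50 = 0.9400
FA = 54/125 = 0.4320
z(0.9400) = 1.555, z(0.4320) = -0.171
d' = z(H) − z(FA) = 1.555 − (-0.171) = 1.726

d' = 1.73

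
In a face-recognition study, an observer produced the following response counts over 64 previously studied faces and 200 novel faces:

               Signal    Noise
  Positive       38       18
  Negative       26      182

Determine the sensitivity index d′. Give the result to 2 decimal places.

d′ = 1.58

H = 38/64 = 0.5938
FA = 18/200 = 0.0900
z(H) = z(0.5938) = 0.237
z(FA) = z(0.0900) = -1.341
d' = z(H) − z(FA) = 0.237 − (-1.341) = 1.578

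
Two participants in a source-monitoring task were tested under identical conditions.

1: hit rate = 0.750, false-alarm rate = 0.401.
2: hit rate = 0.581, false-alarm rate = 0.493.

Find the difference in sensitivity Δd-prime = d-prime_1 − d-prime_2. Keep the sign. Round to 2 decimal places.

1: z(0.750) = 0.674, z(0.401) = -0.251, d' = 0.925
2: z(0.581) = 0.204, z(0.493) = -0.018, d' = 0.222
Δd' = d'_1 − d'_2 = 0.925 − 0.222 = 0.703
1 has the higher sensitivity.

Δd-prime = 0.70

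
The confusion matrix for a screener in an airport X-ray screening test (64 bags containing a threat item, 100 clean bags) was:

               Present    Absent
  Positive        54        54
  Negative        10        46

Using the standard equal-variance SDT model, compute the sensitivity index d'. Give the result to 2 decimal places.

d' = 0.91

H = 54/64 = 0.8438
FA = 54/100 = 0.5400
Φ⁻¹(H) = 1.0102
Φ⁻¹(FA) = 0.1004
d' = z(H) − z(FA) = 1.0102 − 0.1004 = 0.9098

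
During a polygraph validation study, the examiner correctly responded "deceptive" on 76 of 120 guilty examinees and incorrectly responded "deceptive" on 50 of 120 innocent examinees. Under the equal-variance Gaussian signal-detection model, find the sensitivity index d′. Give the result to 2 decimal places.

d′ = 0.55

H = 76/120 = 0.6333
FA = 50/120 = 0.4167
z(H) = z(0.6333) = 0.341
z(FA) = z(0.4167) = -0.210
d' = z(H) − z(FA) = 0.341 − (-0.210) = 0.551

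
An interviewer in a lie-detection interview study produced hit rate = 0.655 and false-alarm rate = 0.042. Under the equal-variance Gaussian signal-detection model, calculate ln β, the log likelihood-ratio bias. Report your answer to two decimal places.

Φ⁻¹(H) = Φ⁻¹(0.655) = 0.399
Φ⁻¹(FA) = Φ⁻¹(0.042) = -1.728
ln β = −½·[z(H)² − z(FA)²] = −0.5 × (0.159 − 2.986) = 1.4135

ln β = 1.41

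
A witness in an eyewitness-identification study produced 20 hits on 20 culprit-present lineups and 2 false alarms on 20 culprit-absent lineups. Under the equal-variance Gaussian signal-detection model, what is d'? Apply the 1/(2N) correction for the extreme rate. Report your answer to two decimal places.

d' = 3.24

The hit rate is 20/20 = 1, so apply the 1/(2N) correction: H → 1 − 1/(2·20) = 0.97500.
z(H) = z(0.97500) = 1.960
z(FA) = z(0.10000) = -1.282
d' = 1.960 − (-1.282) = 3.242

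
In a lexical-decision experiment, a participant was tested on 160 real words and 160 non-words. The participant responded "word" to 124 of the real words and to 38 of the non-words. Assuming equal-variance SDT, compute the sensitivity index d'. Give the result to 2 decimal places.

d' = 1.47

H = 124/160 = 0.7750
FA = 38/160 = 0.2375
z(H) = z(0.7750) = 0.755
z(FA) = z(0.2375) = -0.714
d' = z(H) − z(FA) = 0.755 − (-0.714) = 1.469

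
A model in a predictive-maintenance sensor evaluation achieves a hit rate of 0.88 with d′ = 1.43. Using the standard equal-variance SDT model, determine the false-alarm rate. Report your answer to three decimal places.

false-alarm rate = 0.399

z(hit rate) = z(0.88) = 1.1750
z(FA) = z(H) − d' = 1.1750 − 1.43 = -0.2550
false-alarm rate = Φ(-0.2550) = 0.3994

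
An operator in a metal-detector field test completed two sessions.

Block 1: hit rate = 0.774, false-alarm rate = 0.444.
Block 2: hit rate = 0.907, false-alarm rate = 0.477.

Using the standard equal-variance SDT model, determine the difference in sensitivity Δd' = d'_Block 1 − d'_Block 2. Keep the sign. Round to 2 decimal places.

Δd' = -0.49

Block 1: z(0.774) = 0.752, z(0.444) = -0.141, d' = 0.893
Block 2: z(0.907) = 1.323, z(0.477) = -0.058, d' = 1.381
Δd' = d'_Block 1 − d'_Block 2 = 0.893 − 1.381 = -0.488
Block 2 has the higher sensitivity.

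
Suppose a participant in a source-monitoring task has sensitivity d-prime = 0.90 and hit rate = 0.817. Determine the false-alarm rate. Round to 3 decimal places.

false-alarm rate = 0.502

z(hit rate) = z(0.817) = 0.9040
z(FA) = z(H) − d' = 0.9040 − 0.90 = 0.0040
false-alarm rate = Φ(0.0040) = 0.5016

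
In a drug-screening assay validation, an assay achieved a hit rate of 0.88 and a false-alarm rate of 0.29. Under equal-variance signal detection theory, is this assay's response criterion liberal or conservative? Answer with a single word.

z(H) = 1.175, z(FA) = -0.553
c = −½·(z(H) + z(FA)) = -0.311
c < 0 → liberal criterion (biased toward responding “yes”).

liberal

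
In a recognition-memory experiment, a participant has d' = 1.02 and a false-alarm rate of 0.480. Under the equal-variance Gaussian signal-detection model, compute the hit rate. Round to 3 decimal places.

hit rate = 0.834

z(false-alarm rate) = z(0.480) = -0.0502
z(H) = z(FA) + d' = -0.0502 + 1.02 = 0.9698
hit rate = Φ(0.9698) = 0.8339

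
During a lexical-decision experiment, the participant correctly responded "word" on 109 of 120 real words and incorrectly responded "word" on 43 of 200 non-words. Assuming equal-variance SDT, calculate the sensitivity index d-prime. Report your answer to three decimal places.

d-prime = 2.120

H = 109/120 = 0.9083
FA = 43/200 = 0.2150
z(0.9083) = 1.3304, z(0.2150) = -0.7892
d' = z(H) − z(FA) = 1.3304 − (-0.7892) = 2.1196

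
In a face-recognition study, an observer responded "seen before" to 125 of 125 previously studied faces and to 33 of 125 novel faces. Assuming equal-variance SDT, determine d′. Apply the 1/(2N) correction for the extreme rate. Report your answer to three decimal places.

d′ = 3.283

The hit rate is 125/125 = 1, so apply the 1/(2N) correction: H → 1 − 1/(2·125) = 0.99600.
z(H) = z(0.99600) = 2.6521
z(FA) = z(0.26400) = -0.6311
d' = 2.6521 − (-0.6311) = 3.2832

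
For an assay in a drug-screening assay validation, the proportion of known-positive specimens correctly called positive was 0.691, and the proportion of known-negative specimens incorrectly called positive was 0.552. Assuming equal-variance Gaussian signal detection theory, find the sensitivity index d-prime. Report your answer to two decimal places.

z(H) = z(0.691) = 0.499
z(FA) = z(0.552) = 0.131
d' = z(H) − z(FA) = 0.499 − 0.131 = 0.368

d-prime = 0.37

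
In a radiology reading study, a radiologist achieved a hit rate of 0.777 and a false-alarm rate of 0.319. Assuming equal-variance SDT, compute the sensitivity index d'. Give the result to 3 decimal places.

d' = 1.233

z(0.777) = 0.7621, z(0.319) = -0.4705
d' = z(H) − z(FA) = 0.7621 − (-0.4705) = 1.2326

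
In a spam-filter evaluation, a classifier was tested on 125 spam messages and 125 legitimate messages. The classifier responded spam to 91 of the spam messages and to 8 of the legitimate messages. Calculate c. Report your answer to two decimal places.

H = 91/125 = 0.7280
FA = 8/125 = 0.0640
z(H) = 0.6068
z(FA) = -1.5220
c = −½·[z(H) + z(FA)] = −0.5 × (0.6068 + (-1.5220)) = 0.4576
c > 0: the classifier has a conservative response bias.

c = 0.46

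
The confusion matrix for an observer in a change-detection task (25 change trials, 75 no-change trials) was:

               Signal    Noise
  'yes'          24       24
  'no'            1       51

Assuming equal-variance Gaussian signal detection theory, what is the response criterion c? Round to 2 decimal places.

c = -0.64

H = 24/25 = 0.9600
FA = 24/75 = 0.3200
z(0.9600) = 1.751, z(0.3200) = -0.468
c = −½·[z(H) + z(FA)] = −0.5 × (1.751 + (-0.468)) = -0.6415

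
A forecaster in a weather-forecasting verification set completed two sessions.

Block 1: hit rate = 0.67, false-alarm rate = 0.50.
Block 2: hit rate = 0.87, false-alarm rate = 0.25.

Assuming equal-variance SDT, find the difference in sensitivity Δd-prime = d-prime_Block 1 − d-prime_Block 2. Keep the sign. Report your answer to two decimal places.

Δd-prime = -1.36

Block 1: z(0.67) = 0.440, z(0.50) = 0.000, d' = 0.440
Block 2: z(0.87) = 1.126, z(0.25) = -0.674, d' = 1.800
Δd' = d'_Block 1 − d'_Block 2 = 0.440 − 1.800 = -1.360
Block 2 has the higher sensitivity.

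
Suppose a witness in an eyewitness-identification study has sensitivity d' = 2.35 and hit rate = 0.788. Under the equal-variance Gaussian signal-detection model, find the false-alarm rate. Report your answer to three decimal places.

z(hit rate) = z(0.788) = 0.7995
z(FA) = z(H) − d' = 0.7995 − 2.35 = -1.5505
false-alarm rate = Φ(-1.5505) = 0.0605

false-alarm rate = 0.061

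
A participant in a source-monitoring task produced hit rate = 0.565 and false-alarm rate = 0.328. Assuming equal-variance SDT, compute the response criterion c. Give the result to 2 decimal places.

Φ⁻¹(H) = Φ⁻¹(0.565) = 0.1637
Φ⁻¹(FA) = Φ⁻¹(0.328) = -0.4454
c = −½·[z(H) + z(FA)] = −0.5 × (0.1637 + (-0.4454)) = 0.14085
c > 0: the participant has a conservative response bias.

c = 0.14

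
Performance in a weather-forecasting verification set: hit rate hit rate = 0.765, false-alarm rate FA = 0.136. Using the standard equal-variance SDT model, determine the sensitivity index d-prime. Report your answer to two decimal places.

d-prime = 1.82

Φ⁻¹(H) = 0.7225
Φ⁻¹(FA) = -1.0985
d' = z(H) − z(FA) = 0.7225 − (-1.0985) = 1.8210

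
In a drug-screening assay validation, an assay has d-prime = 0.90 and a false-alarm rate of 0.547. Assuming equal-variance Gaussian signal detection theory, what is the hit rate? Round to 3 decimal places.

hit rate = 0.846

z(false-alarm rate) = z(0.547) = 0.1181
z(H) = z(FA) + d' = 0.1181 + 0.90 = 1.0181
hit rate = Φ(1.0181) = 0.8457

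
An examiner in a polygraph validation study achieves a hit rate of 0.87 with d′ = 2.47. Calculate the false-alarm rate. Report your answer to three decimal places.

z(hit rate) = z(0.87) = 1.1264
z(FA) = z(H) − d' = 1.1264 − 2.47 = -1.3436
false-alarm rate = Φ(-1.3436) = 0.0895

false-alarm rate = 0.090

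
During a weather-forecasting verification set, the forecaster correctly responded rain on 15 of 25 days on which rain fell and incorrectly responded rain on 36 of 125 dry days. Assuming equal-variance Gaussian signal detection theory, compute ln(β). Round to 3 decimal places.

H = 15/25 = 0.6000
FA = 36/125 = 0.2880
z(H) = z(0.6000) = 0.2533
z(FA) = z(0.2880) = -0.5592
ln β = −½·[z(H)² − z(FA)²] = −0.5 × (0.0642 − 0.3127) = 0.12425

ln β = 0.124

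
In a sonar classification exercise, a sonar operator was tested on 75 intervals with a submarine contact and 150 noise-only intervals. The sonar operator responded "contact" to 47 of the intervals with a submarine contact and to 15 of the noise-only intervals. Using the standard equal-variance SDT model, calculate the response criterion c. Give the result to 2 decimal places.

H = 47/75 = 0.6267
FA = 15/150 = 0.1000
z(0.6267) = 0.323, z(0.1000) = -1.282
c = −½·[z(H) + z(FA)] = −0.5 × (0.323 + (-1.282)) = 0.4795
c > 0: the sonar operator has a conservative response bias.

c = 0.48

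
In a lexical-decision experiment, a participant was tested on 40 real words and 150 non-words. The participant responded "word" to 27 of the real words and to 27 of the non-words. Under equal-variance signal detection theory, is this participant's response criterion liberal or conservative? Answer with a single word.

z(H) = 0.454, z(FA) = -0.915
c = −½·(z(H) + z(FA)) = 0.2305
c > 0 → conservative criterion (biased toward responding “no”).

conservative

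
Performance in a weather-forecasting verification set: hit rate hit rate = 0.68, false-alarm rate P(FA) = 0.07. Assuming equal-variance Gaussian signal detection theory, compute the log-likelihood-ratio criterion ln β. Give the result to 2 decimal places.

ln β = 0.98

Φ⁻¹(H) = 0.468
Φ⁻¹(FA) = -1.476
ln β = −½·[z(H)² − z(FA)²] = −0.5 × (0.219 − 2.179) = 0.980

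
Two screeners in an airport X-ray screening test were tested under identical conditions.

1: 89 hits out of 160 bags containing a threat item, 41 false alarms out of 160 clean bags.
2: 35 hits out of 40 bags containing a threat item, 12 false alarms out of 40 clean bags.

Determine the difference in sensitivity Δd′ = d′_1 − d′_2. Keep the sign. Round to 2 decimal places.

Δd′ = -0.88

1: z(0.5563) = 0.142, z(0.2562) = -0.655, d' = 0.797
2: z(0.8750) = 1.150, z(0.3000) = -0.524, d' = 1.674
Δd' = d'_1 − d'_2 = 0.797 − 1.674 = -0.877
2 has the higher sensitivity.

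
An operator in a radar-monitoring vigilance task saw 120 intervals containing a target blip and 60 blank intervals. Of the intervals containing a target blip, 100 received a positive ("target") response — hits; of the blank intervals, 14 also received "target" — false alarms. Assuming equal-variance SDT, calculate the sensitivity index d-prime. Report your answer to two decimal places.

d-prime = 1.70

H = 100/120 = 0.8333
FA = 14/60 = 0.2333
z(H) = z(0.8333) = 0.967
z(FA) = z(0.2333) = -0.728
d' = z(H) − z(FA) = 0.967 − (-0.728) = 1.695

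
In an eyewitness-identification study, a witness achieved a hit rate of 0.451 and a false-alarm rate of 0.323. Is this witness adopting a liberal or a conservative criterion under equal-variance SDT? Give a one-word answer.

conservative

z(H) = -0.123, z(FA) = -0.459
c = −½·(z(H) + z(FA)) = 0.291
c > 0 → conservative criterion (biased toward responding “no”).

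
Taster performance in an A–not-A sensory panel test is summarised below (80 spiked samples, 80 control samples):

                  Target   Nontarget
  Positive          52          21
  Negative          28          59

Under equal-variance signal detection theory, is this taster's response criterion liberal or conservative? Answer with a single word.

z(H) = 0.385, z(FA) = -0.636
c = −½·(z(H) + z(FA)) = 0.1255
c > 0 → conservative criterion (biased toward responding “no”).

conservative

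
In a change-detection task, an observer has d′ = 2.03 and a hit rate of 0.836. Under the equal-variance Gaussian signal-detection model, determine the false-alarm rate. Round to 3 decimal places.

z(hit rate) = z(0.836) = 0.9782
z(FA) = z(H) − d' = 0.9782 − 2.03 = -1.0518
false-alarm rate = Φ(-1.0518) = 0.1464

false-alarm rate = 0.146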